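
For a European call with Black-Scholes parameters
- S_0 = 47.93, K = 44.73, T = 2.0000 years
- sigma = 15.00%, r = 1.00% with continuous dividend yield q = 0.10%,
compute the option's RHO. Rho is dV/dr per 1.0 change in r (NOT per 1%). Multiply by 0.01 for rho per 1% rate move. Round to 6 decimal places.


d1 = 0.5166461353; d2 = 0.3045141010
phi(d1) = 0.3490988539; exp(-qT) = 0.9980019987; exp(-rT) = 0.9801986733
N(d2) = 0.6196318742
Rho = K*T*exp(-rT)*N(d2) = 44.7300 * 2.0000 * 0.9801986733 * 0.6196318742 = 54.334635

Answer: Rho = 54.334635


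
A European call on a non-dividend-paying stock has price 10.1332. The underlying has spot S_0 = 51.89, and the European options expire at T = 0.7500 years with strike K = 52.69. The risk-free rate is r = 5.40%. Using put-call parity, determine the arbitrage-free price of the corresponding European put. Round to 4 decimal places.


Put-call parity: C - P = S_0 * exp(-qT) - K * exp(-rT).
S_0 * exp(-qT) = 51.8900 * 1.00000000 = 51.89000000
K * exp(-rT) = 52.6900 * 0.96030916 = 50.59868988
P = C - S*exp(-qT) + K*exp(-rT)
P = 10.1332 - 51.89000000 + 50.59868988 = 8.8419

Answer: Put price = 8.8419


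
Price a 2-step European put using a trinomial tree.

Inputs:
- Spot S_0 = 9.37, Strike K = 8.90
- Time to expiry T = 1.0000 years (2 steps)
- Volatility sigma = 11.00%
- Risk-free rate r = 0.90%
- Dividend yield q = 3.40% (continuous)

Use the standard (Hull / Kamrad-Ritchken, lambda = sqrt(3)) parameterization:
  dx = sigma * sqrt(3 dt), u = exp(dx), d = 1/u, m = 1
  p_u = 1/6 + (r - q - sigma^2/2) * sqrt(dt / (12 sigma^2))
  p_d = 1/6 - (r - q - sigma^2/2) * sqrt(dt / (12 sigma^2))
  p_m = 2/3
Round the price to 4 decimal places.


Answer: Price = V(0,0) = 0.2976

Derivation:
dt = T/N = 0.500000; dx = sigma*sqrt(3*dt) = 0.134722
u = exp(dx) = 1.144219; d = 1/u = 0.873959
p_u = 0.109048, p_m = 0.666667, p_d = 0.224285
Discount per step: exp(-r*dt) = 0.995510
Stock lattice S(k, j) with j the centered position index:
  k=0: S(0,+0) = 9.3700
  k=1: S(1,-1) = 8.1890; S(1,+0) = 9.3700; S(1,+1) = 10.7213
  k=2: S(2,-2) = 7.1568; S(2,-1) = 8.1890; S(2,+0) = 9.3700; S(2,+1) = 10.7213; S(2,+2) = 12.2675
Terminal payoffs V(N, j) = max(K - S_T, 0):
  V(2,-2) = 1.743155; V(2,-1) = 0.711005; V(2,+0) = 0.000000; V(2,+1) = 0.000000; V(2,+2) = 0.000000
Backward induction: V(k, j) = exp(-r*dt) * [p_u * V(k+1, j+1) + p_m * V(k+1, j) + p_d * V(k+1, j-1)]
  V(1,-1) = exp(-r*dt) * [p_u*0.000000 + p_m*0.711005 + p_d*1.743155] = 0.861084
  V(1,+0) = exp(-r*dt) * [p_u*0.000000 + p_m*0.000000 + p_d*0.711005] = 0.158752
  V(1,+1) = exp(-r*dt) * [p_u*0.000000 + p_m*0.000000 + p_d*0.000000] = 0.000000
  V(0,+0) = exp(-r*dt) * [p_u*0.000000 + p_m*0.158752 + p_d*0.861084] = 0.297621


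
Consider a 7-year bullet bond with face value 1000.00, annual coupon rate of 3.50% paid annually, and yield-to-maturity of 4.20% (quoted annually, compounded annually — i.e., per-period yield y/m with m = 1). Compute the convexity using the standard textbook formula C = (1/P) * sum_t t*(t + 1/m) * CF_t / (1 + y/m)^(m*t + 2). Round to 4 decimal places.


Answer: Convexity = 44.8689

Derivation:
Coupon per period c = face * coupon_rate / m = 35.000000
Periods per year m = 1; per-period yield y/m = 0.042000
Number of cashflows N = 7
Cashflows (t years, CF_t, discount factor 1/(1+y/m)^(m*t), PV):
  t = 1.0000: CF_t = 35.000000, DF = 0.959693, PV = 33.589251
  t = 2.0000: CF_t = 35.000000, DF = 0.921010, PV = 32.235366
  t = 3.0000: CF_t = 35.000000, DF = 0.883887, PV = 30.936052
  t = 4.0000: CF_t = 35.000000, DF = 0.848260, PV = 29.689109
  t = 5.0000: CF_t = 35.000000, DF = 0.814069, PV = 28.492427
  t = 6.0000: CF_t = 35.000000, DF = 0.781257, PV = 27.343980
  t = 7.0000: CF_t = 1035.000000, DF = 0.749766, PV = 776.008212
Price P = sum_t PV_t = 958.294398
Convexity numerator sum_t t*(t + 1/m) * CF_t / (1+y/m)^(m*t + 2):
  t = 1.0000: term = 61.872104
  t = 2.0000: term = 178.134656
  t = 3.0000: term = 341.909128
  t = 4.0000: term = 546.879604
  t = 5.0000: term = 787.254708
  t = 6.0000: term = 1057.731853
  t = 7.0000: term = 40023.854044
Convexity = (1/P) * sum = 42997.636096 / 958.294398 = 44.868921


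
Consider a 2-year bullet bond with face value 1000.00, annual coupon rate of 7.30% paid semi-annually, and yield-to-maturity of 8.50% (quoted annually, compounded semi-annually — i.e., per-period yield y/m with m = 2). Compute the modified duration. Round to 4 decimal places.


Answer: Modified duration = 1.8183

Derivation:
Coupon per period c = face * coupon_rate / m = 36.500000
Periods per year m = 2; per-period yield y/m = 0.042500
Number of cashflows N = 4
Cashflows (t years, CF_t, discount factor 1/(1+y/m)^(m*t), PV):
  t = 0.5000: CF_t = 36.500000, DF = 0.959233, PV = 35.011990
  t = 1.0000: CF_t = 36.500000, DF = 0.920127, PV = 33.584643
  t = 1.5000: CF_t = 36.500000, DF = 0.882616, PV = 32.215485
  t = 2.0000: CF_t = 1036.500000, DF = 0.846634, PV = 877.536222
Price P = sum_t PV_t = 978.348340
First compute Macaulay numerator sum_t t * PV_t:
  t * PV_t at t = 0.5000: 17.505995
  t * PV_t at t = 1.0000: 33.584643
  t * PV_t at t = 1.5000: 48.323227
  t * PV_t at t = 2.0000: 1755.072444
Macaulay duration D = 1854.486310 / 978.348340 = 1.895528
Modified duration = D / (1 + y/m) = 1.895528 / (1 + 0.042500) = 1.818252


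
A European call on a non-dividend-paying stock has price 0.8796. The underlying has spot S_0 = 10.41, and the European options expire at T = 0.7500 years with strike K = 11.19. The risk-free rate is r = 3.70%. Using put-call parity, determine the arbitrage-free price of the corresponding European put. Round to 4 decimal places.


Answer: Put price = 1.3533

Derivation:
Put-call parity: C - P = S_0 * exp(-qT) - K * exp(-rT).
S_0 * exp(-qT) = 10.4100 * 1.00000000 = 10.41000000
K * exp(-rT) = 11.1900 * 0.97263149 = 10.88374642
P = C - S*exp(-qT) + K*exp(-rT)
P = 0.8796 - 10.41000000 + 10.88374642 = 1.3533


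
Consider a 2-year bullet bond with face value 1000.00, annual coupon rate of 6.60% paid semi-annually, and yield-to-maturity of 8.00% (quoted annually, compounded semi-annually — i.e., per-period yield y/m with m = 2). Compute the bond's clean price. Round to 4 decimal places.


Answer: Price = 974.5907

Derivation:
Coupon per period c = face * coupon_rate / m = 33.000000
Periods per year m = 2; per-period yield y/m = 0.040000
Number of cashflows N = 4
Cashflows (t years, CF_t, discount factor 1/(1+y/m)^(m*t), PV):
  t = 0.5000: CF_t = 33.000000, DF = 0.961538, PV = 31.730769
  t = 1.0000: CF_t = 33.000000, DF = 0.924556, PV = 30.510355
  t = 1.5000: CF_t = 33.000000, DF = 0.888996, PV = 29.336880
  t = 2.0000: CF_t = 1033.000000, DF = 0.854804, PV = 883.012729
Price P = sum_t PV_t = 974.590733


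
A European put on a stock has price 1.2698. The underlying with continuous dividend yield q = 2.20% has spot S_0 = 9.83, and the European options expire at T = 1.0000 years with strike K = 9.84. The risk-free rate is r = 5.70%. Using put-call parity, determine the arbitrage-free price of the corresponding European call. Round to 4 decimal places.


Put-call parity: C - P = S_0 * exp(-qT) - K * exp(-rT).
S_0 * exp(-qT) = 9.8300 * 0.97824024 = 9.61610151
K * exp(-rT) = 9.8400 * 0.94459407 = 9.29480564
C = P + S*exp(-qT) - K*exp(-rT)
C = 1.2698 + 9.61610151 - 9.29480564 = 1.5911

Answer: Call price = 1.5911


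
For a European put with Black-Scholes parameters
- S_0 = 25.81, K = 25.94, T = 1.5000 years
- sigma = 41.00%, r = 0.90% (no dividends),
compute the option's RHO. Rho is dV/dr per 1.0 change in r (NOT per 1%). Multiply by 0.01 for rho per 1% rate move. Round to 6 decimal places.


Answer: Rho = -22.748206

Derivation:
d1 = 0.2679519430; d2 = -0.2341934543
phi(d1) = 0.3848746219; exp(-qT) = 1.0000000000; exp(-rT) = 0.9865907163
N(-d2) = 0.5925826018
Rho = -K*T*exp(-rT)*N(-d2) = -25.9400 * 1.5000 * 0.9865907163 * 0.5925826018 = -22.748206


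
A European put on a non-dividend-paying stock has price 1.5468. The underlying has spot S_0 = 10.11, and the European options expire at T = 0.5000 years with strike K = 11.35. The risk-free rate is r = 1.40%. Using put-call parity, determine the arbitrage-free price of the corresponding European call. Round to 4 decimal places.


Put-call parity: C - P = S_0 * exp(-qT) - K * exp(-rT).
S_0 * exp(-qT) = 10.1100 * 1.00000000 = 10.11000000
K * exp(-rT) = 11.3500 * 0.99302444 = 11.27082743
C = P + S*exp(-qT) - K*exp(-rT)
C = 1.5468 + 10.11000000 - 11.27082743 = 0.3860

Answer: Call price = 0.3860


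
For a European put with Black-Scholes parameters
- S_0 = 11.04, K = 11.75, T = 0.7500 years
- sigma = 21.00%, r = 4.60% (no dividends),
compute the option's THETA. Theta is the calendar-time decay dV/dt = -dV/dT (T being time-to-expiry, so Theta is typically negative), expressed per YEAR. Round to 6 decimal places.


Answer: Theta = -0.221564

Derivation:
d1 = -0.0620827480; d2 = -0.2439480827
phi(d1) = 0.3981742056; exp(-qT) = 1.0000000000; exp(-rT) = 0.9660883397
Theta = -S*exp(-qT)*phi(d1)*sigma/(2*sqrt(T)) + r*K*exp(-rT)*N(-d2) - q*S*exp(-qT)*N(-d1)
N(-d1) = 0.5247515322; N(-d2) = 0.5963644854; sqrt(T) = 0.8660254038
Term 1 = -11.0400 * 1.0000000000 * 0.3981742056 * 0.2100 / (2 * 0.8660254038) = -0.5329676671
Term 2 = 0.0460 * 11.7500 * 0.9660883397 * 0.5963644854 = 0.3114040892
Term 3 = 0 (no dividend yield, q = 0)
Theta = -0.5329676671 + (0.3114040892) + (0.0000000000) = -0.221564


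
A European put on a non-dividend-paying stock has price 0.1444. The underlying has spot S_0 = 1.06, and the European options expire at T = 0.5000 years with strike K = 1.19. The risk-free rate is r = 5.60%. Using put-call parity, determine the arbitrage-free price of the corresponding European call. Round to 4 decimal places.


Put-call parity: C - P = S_0 * exp(-qT) - K * exp(-rT).
S_0 * exp(-qT) = 1.0600 * 1.00000000 = 1.06000000
K * exp(-rT) = 1.1900 * 0.97238837 = 1.15714216
C = P + S*exp(-qT) - K*exp(-rT)
C = 0.1444 + 1.06000000 - 1.15714216 = 0.0473

Answer: Call price = 0.0473


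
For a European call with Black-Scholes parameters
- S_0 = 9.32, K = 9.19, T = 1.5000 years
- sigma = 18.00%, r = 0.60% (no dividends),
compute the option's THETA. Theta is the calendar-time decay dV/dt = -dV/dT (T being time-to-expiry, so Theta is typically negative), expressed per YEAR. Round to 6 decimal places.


Answer: Theta = -0.294196

Derivation:
d1 = 0.2147689578; d2 = -0.0056851190
phi(d1) = 0.3898468202; exp(-qT) = 1.0000000000; exp(-rT) = 0.9910403788
Theta = -S*exp(-qT)*phi(d1)*sigma/(2*sqrt(T)) - r*K*exp(-rT)*N(d2) + q*S*exp(-qT)*N(d1)
N(d1) = 0.5850262719; N(d2) = 0.4977319779; sqrt(T) = 1.2247448714
Term 1 = -9.3200 * 1.0000000000 * 0.3898468202 * 0.1800 / (2 * 1.2247448714) = -0.2669972501
Term 2 = -0.0060 * 9.1900 * 0.9910403788 * 0.4977319779 = -0.0271990450
Term 3 = 0 (no dividend yield, q = 0)
Theta = -0.2669972501 + (-0.0271990450) + (0.0000000000) = -0.294196


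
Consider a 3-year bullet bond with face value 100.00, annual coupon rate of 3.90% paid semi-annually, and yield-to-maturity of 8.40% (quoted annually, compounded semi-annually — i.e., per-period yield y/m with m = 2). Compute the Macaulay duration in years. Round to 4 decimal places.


Answer: Macaulay duration = 2.8493 years

Derivation:
Coupon per period c = face * coupon_rate / m = 1.950000
Periods per year m = 2; per-period yield y/m = 0.042000
Number of cashflows N = 6
Cashflows (t years, CF_t, discount factor 1/(1+y/m)^(m*t), PV):
  t = 0.5000: CF_t = 1.950000, DF = 0.959693, PV = 1.871401
  t = 1.0000: CF_t = 1.950000, DF = 0.921010, PV = 1.795970
  t = 1.5000: CF_t = 1.950000, DF = 0.883887, PV = 1.723580
  t = 2.0000: CF_t = 1.950000, DF = 0.848260, PV = 1.654108
  t = 2.5000: CF_t = 1.950000, DF = 0.814069, PV = 1.587435
  t = 3.0000: CF_t = 101.950000, DF = 0.781257, PV = 79.649108
Price P = sum_t PV_t = 88.281602
Macaulay numerator sum_t t * PV_t:
  t * PV_t at t = 0.5000: 0.935701
  t * PV_t at t = 1.0000: 1.795970
  t * PV_t at t = 1.5000: 2.585370
  t * PV_t at t = 2.0000: 3.308215
  t * PV_t at t = 2.5000: 3.968588
  t * PV_t at t = 3.0000: 238.947324
Macaulay duration D = (sum_t t * PV_t) / P = 251.541168 / 88.281602 = 2.849305


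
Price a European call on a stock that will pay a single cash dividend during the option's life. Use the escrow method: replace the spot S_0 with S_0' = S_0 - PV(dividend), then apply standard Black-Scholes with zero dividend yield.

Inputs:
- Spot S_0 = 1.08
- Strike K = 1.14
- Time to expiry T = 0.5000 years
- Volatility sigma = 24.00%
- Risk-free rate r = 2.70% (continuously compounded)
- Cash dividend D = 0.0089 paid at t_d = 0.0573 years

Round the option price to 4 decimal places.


Answer: Price = 0.0505

Derivation:
PV(D) = D * exp(-r * t_d) = 0.0089 * 0.99845410 = 0.00888624
S_0' = S_0 - PV(D) = 1.0800 - 0.00888624 = 1.07111376
d1 = (ln(S_0'/K) + (r + sigma^2/2)*T) / (sigma*sqrt(T)) = -0.20287636
d2 = d1 - sigma*sqrt(T) = -0.37258198
exp(-rT) = 0.98659072
N(d1) = 0.41961584; N(d2) = 0.35472979
C = S_0' * N(d1) - K * exp(-rT) * N(d2) = 1.07111376 * 0.41961584 - 1.1400 * 0.98659072 * 0.35472979 = 0.0505


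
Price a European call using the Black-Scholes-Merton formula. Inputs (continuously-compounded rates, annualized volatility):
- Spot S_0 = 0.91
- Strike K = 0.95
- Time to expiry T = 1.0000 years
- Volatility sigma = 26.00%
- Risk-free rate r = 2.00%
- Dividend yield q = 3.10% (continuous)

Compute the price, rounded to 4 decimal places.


Answer: Price = 0.0713

Derivation:
d1 = (ln(S/K) + (r - q + 0.5*sigma^2) * T) / (sigma * sqrt(T)) = -0.07775917
d2 = d1 - sigma * sqrt(T) = -0.33775917
exp(-rT) = 0.98019867; exp(-qT) = 0.96947557
C = S_0 * exp(-qT) * N(d1) - K * exp(-rT) * N(d2)
N(d1) = 0.46900981; N(d2) = 0.36777234
C = 0.9100 * 0.96947557 * 0.46900981 - 0.9500 * 0.98019867 * 0.36777234 = 0.0713


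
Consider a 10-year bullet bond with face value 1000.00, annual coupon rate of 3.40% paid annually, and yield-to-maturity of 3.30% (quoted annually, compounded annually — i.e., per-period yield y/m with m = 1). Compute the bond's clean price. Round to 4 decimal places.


Coupon per period c = face * coupon_rate / m = 34.000000
Periods per year m = 1; per-period yield y/m = 0.033000
Number of cashflows N = 10
Cashflows (t years, CF_t, discount factor 1/(1+y/m)^(m*t), PV):
  t = 1.0000: CF_t = 34.000000, DF = 0.968054, PV = 32.913843
  t = 2.0000: CF_t = 34.000000, DF = 0.937129, PV = 31.862384
  t = 3.0000: CF_t = 34.000000, DF = 0.907192, PV = 30.844515
  t = 4.0000: CF_t = 34.000000, DF = 0.878211, PV = 29.859163
  t = 5.0000: CF_t = 34.000000, DF = 0.850156, PV = 28.905289
  t = 6.0000: CF_t = 34.000000, DF = 0.822997, PV = 27.981886
  t = 7.0000: CF_t = 34.000000, DF = 0.796705, PV = 27.087983
  t = 8.0000: CF_t = 34.000000, DF = 0.771254, PV = 26.222636
  t = 9.0000: CF_t = 34.000000, DF = 0.746616, PV = 25.384933
  t = 10.0000: CF_t = 1034.000000, DF = 0.722764, PV = 747.338444
Price P = sum_t PV_t = 1008.401077

Answer: Price = 1008.4011


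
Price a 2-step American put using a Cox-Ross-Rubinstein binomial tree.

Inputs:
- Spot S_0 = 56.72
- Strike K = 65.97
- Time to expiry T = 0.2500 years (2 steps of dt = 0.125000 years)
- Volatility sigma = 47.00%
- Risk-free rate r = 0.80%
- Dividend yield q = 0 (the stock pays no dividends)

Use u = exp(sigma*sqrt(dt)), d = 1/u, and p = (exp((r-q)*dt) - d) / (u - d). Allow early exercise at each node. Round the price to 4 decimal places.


Answer: Price = V(0,0) = 11.9410

Derivation:
dt = T/N = 0.125000
u = exp(sigma*sqrt(dt)) = 1.180774; d = 1/u = 0.846902
p = (exp((r-q)*dt) - d) / (u - d) = 0.461549
Discount per step: exp(-r*dt) = 0.999000
Stock lattice S(k, i) with i counting down-moves:
  k=0: S(0,0) = 56.7200
  k=1: S(1,0) = 66.9735; S(1,1) = 48.0363
  k=2: S(2,0) = 79.0806; S(2,1) = 56.7200; S(2,2) = 40.6820
Terminal payoffs V(N, i) = max(K - S_T, 0):
  V(2,0) = 0.000000; V(2,1) = 9.250000; V(2,2) = 25.287961
Backward induction: V(k, i) = exp(-r*dt) * [p * V(k+1, i) + (1-p) * V(k+1, i+1)]; then take max(V_cont, immediate exercise) for American.
  V(1,0) = exp(-r*dt) * [p*0.000000 + (1-p)*9.250000] = 4.975689; exercise = 0.000000; V(1,0) = max -> 4.975689
  V(1,1) = exp(-r*dt) * [p*9.250000 + (1-p)*25.287961] = 17.867772; exercise = 17.933709; V(1,1) = max -> 17.933709
  V(0,0) = exp(-r*dt) * [p*4.975689 + (1-p)*17.933709] = 11.940995; exercise = 9.250000; V(0,0) = max -> 11.940995


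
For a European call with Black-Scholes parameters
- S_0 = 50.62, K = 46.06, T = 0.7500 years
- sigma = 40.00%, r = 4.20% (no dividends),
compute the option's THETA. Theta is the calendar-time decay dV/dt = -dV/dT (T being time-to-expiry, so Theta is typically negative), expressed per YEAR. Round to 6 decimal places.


d1 = 0.5366524467; d2 = 0.1902422851
phi(d1) = 0.3454399498; exp(-qT) = 1.0000000000; exp(-rT) = 0.9689909565
Theta = -S*exp(-qT)*phi(d1)*sigma/(2*sqrt(T)) - r*K*exp(-rT)*N(d2) + q*S*exp(-qT)*N(d1)
N(d1) = 0.7042461454; N(d2) = 0.5754403613; sqrt(T) = 0.8660254038
Term 1 = -50.6200 * 1.0000000000 * 0.3454399498 * 0.4000 / (2 * 0.8660254038) = -4.0382580424
Term 2 = -0.0420 * 46.0600 * 0.9689909565 * 0.5754403613 = -1.0786815930
Term 3 = 0 (no dividend yield, q = 0)
Theta = -4.0382580424 + (-1.0786815930) + (0.0000000000) = -5.116940

Answer: Theta = -5.116940


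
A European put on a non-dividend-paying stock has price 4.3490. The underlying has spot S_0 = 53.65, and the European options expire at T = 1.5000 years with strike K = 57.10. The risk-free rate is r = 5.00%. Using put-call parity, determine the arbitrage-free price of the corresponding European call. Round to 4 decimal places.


Answer: Call price = 5.0248

Derivation:
Put-call parity: C - P = S_0 * exp(-qT) - K * exp(-rT).
S_0 * exp(-qT) = 53.6500 * 1.00000000 = 53.65000000
K * exp(-rT) = 57.1000 * 0.92774349 = 52.97415307
C = P + S*exp(-qT) - K*exp(-rT)
C = 4.3490 + 53.65000000 - 52.97415307 = 5.0248


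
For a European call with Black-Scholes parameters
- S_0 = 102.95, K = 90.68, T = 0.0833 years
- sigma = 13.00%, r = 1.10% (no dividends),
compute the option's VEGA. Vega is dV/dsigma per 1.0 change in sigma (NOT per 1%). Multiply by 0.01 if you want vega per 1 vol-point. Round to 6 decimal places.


Answer: Vega = 0.033558

Derivation:
d1 = 3.4255303334; d2 = 3.3880100722
phi(d1) = 0.0011294013; exp(-qT) = 1.0000000000; exp(-rT) = 0.9990841197
Vega = S * exp(-qT) * phi(d1) * sqrt(T) = 102.9500 * 1.0000000000 * 0.0011294013 * 0.2886173938 = 0.033558


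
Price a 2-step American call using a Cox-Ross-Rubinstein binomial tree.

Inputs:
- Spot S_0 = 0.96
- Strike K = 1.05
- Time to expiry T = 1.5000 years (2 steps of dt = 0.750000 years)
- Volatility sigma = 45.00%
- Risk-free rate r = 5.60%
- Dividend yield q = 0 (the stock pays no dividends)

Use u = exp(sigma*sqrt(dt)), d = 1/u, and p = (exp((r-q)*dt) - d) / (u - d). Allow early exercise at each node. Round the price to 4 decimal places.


dt = T/N = 0.750000
u = exp(sigma*sqrt(dt)) = 1.476555; d = 1/u = 0.677252
p = (exp((r-q)*dt) - d) / (u - d) = 0.457452
Discount per step: exp(-r*dt) = 0.958870
Stock lattice S(k, i) with i counting down-moves:
  k=0: S(0,0) = 0.9600
  k=1: S(1,0) = 1.4175; S(1,1) = 0.6502
  k=2: S(2,0) = 2.0930; S(2,1) = 0.9600; S(2,2) = 0.4403
Terminal payoffs V(N, i) = max(S_T - K, 0):
  V(2,0) = 1.043005; V(2,1) = 0.000000; V(2,2) = 0.000000
Backward induction: V(k, i) = exp(-r*dt) * [p * V(k+1, i) + (1-p) * V(k+1, i+1)]; then take max(V_cont, immediate exercise) for American.
  V(1,0) = exp(-r*dt) * [p*1.043005 + (1-p)*0.000000] = 0.457500; exercise = 0.367492; V(1,0) = max -> 0.457500
  V(1,1) = exp(-r*dt) * [p*0.000000 + (1-p)*0.000000] = 0.000000; exercise = 0.000000; V(1,1) = max -> 0.000000
  V(0,0) = exp(-r*dt) * [p*0.457500 + (1-p)*0.000000] = 0.200676; exercise = 0.000000; V(0,0) = max -> 0.200676

Answer: Price = V(0,0) = 0.2007


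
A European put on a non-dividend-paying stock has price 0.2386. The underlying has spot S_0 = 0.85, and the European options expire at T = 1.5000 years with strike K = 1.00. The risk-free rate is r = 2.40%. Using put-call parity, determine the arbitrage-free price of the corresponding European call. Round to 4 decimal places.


Answer: Call price = 0.1240

Derivation:
Put-call parity: C - P = S_0 * exp(-qT) - K * exp(-rT).
S_0 * exp(-qT) = 0.8500 * 1.00000000 = 0.85000000
K * exp(-rT) = 1.0000 * 0.96464029 = 0.96464029
C = P + S*exp(-qT) - K*exp(-rT)
C = 0.2386 + 0.85000000 - 0.96464029 = 0.1240


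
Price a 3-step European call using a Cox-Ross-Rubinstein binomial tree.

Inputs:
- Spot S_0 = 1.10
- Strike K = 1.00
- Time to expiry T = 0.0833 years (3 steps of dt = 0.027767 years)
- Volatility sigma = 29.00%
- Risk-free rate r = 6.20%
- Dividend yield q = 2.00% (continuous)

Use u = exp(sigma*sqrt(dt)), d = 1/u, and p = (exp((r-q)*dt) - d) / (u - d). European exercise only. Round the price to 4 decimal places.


Answer: Price = V(0,0) = 0.1093

Derivation:
dt = T/N = 0.027767
u = exp(sigma*sqrt(dt)) = 1.049510; d = 1/u = 0.952825
p = (exp((r-q)*dt) - d) / (u - d) = 0.499990
Discount per step: exp(-r*dt) = 0.998280
Stock lattice S(k, i) with i counting down-moves:
  k=0: S(0,0) = 1.1000
  k=1: S(1,0) = 1.1545; S(1,1) = 1.0481
  k=2: S(2,0) = 1.2116; S(2,1) = 1.1000; S(2,2) = 0.9987
  k=3: S(3,0) = 1.2716; S(3,1) = 1.1545; S(3,2) = 1.0481; S(3,3) = 0.9516
Terminal payoffs V(N, i) = max(S_T - K, 0):
  V(3,0) = 0.271607; V(3,1) = 0.154461; V(3,2) = 0.048108; V(3,3) = 0.000000
Backward induction: V(k, i) = exp(-r*dt) * [p * V(k+1, i) + (1-p) * V(k+1, i+1)].
  V(2,0) = exp(-r*dt) * [p*0.271607 + (1-p)*0.154461] = 0.212666
  V(2,1) = exp(-r*dt) * [p*0.154461 + (1-p)*0.048108] = 0.101109
  V(2,2) = exp(-r*dt) * [p*0.048108 + (1-p)*0.000000] = 0.024012
  V(1,0) = exp(-r*dt) * [p*0.212666 + (1-p)*0.101109] = 0.156617
  V(1,1) = exp(-r*dt) * [p*0.101109 + (1-p)*0.024012] = 0.062452
  V(0,0) = exp(-r*dt) * [p*0.156617 + (1-p)*0.062452] = 0.109345


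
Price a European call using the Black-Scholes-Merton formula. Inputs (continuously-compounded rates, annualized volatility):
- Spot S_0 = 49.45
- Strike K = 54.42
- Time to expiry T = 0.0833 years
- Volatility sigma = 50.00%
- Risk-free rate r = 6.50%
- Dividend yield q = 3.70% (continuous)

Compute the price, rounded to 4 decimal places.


Answer: Price = 1.1614

Derivation:
d1 = (ln(S/K) + (r - q + 0.5*sigma^2) * T) / (sigma * sqrt(T)) = -0.57532759
d2 = d1 - sigma * sqrt(T) = -0.71963629
exp(-rT) = 0.99460013; exp(-qT) = 0.99692264
C = S_0 * exp(-qT) * N(d1) - K * exp(-rT) * N(d2)
N(d1) = 0.28253488; N(d2) = 0.23587448
C = 49.4500 * 0.99692264 * 0.28253488 - 54.4200 * 0.99460013 * 0.23587448 = 1.1614


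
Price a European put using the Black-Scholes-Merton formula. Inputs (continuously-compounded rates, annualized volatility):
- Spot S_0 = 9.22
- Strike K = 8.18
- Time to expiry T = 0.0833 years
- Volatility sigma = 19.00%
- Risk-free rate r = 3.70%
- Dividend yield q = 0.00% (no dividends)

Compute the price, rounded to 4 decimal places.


d1 = (ln(S/K) + (r - q + 0.5*sigma^2) * T) / (sigma * sqrt(T)) = 2.26613165
d2 = d1 - sigma * sqrt(T) = 2.21129434
exp(-rT) = 0.99692264; exp(-qT) = 1.00000000
P = K * exp(-rT) * N(-d2) - S_0 * exp(-qT) * N(-d1)
N(-d1) = 0.01172166; N(-d2) = 0.01350773
P = 8.1800 * 0.99692264 * 0.01350773 - 9.2200 * 1.00000000 * 0.01172166 = 0.0021

Answer: Price = 0.0021


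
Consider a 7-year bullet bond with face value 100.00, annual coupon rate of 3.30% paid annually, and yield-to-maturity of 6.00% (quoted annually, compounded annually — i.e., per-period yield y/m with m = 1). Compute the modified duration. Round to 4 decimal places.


Coupon per period c = face * coupon_rate / m = 3.300000
Periods per year m = 1; per-period yield y/m = 0.060000
Number of cashflows N = 7
Cashflows (t years, CF_t, discount factor 1/(1+y/m)^(m*t), PV):
  t = 1.0000: CF_t = 3.300000, DF = 0.943396, PV = 3.113208
  t = 2.0000: CF_t = 3.300000, DF = 0.889996, PV = 2.936988
  t = 3.0000: CF_t = 3.300000, DF = 0.839619, PV = 2.770744
  t = 4.0000: CF_t = 3.300000, DF = 0.792094, PV = 2.613909
  t = 5.0000: CF_t = 3.300000, DF = 0.747258, PV = 2.465952
  t = 6.0000: CF_t = 3.300000, DF = 0.704961, PV = 2.326370
  t = 7.0000: CF_t = 103.300000, DF = 0.665057, PV = 68.700400
Price P = sum_t PV_t = 84.927570
First compute Macaulay numerator sum_t t * PV_t:
  t * PV_t at t = 1.0000: 3.113208
  t * PV_t at t = 2.0000: 5.873977
  t * PV_t at t = 3.0000: 8.312231
  t * PV_t at t = 4.0000: 10.455636
  t * PV_t at t = 5.0000: 12.329760
  t * PV_t at t = 6.0000: 13.958219
  t * PV_t at t = 7.0000: 480.902799
Macaulay duration D = 534.945829 / 84.927570 = 6.298848
Modified duration = D / (1 + y/m) = 6.298848 / (1 + 0.060000) = 5.942309

Answer: Modified duration = 5.9423


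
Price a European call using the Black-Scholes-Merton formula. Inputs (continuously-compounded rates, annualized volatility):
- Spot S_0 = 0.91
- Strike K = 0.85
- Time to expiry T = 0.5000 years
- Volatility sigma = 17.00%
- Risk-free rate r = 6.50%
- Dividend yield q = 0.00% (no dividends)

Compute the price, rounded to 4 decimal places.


Answer: Price = 0.0989

Derivation:
d1 = (ln(S/K) + (r - q + 0.5*sigma^2) * T) / (sigma * sqrt(T)) = 0.89788627
d2 = d1 - sigma * sqrt(T) = 0.77767812
exp(-rT) = 0.96802245; exp(-qT) = 1.00000000
C = S_0 * exp(-qT) * N(d1) - K * exp(-rT) * N(d2)
N(d1) = 0.81537691; N(d2) = 0.78162060
C = 0.9100 * 1.00000000 * 0.81537691 - 0.8500 * 0.96802245 * 0.78162060 = 0.0989


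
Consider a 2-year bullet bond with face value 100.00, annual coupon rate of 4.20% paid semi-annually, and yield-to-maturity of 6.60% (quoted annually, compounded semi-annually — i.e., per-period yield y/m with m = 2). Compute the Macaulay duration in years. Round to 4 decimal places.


Answer: Macaulay duration = 1.9375 years

Derivation:
Coupon per period c = face * coupon_rate / m = 2.100000
Periods per year m = 2; per-period yield y/m = 0.033000
Number of cashflows N = 4
Cashflows (t years, CF_t, discount factor 1/(1+y/m)^(m*t), PV):
  t = 0.5000: CF_t = 2.100000, DF = 0.968054, PV = 2.032914
  t = 1.0000: CF_t = 2.100000, DF = 0.937129, PV = 1.967971
  t = 1.5000: CF_t = 2.100000, DF = 0.907192, PV = 1.905102
  t = 2.0000: CF_t = 102.100000, DF = 0.878211, PV = 89.665310
Price P = sum_t PV_t = 95.571297
Macaulay numerator sum_t t * PV_t:
  t * PV_t at t = 0.5000: 1.016457
  t * PV_t at t = 1.0000: 1.967971
  t * PV_t at t = 1.5000: 2.857654
  t * PV_t at t = 2.0000: 179.330621
Macaulay duration D = (sum_t t * PV_t) / P = 185.172702 / 95.571297 = 1.937535


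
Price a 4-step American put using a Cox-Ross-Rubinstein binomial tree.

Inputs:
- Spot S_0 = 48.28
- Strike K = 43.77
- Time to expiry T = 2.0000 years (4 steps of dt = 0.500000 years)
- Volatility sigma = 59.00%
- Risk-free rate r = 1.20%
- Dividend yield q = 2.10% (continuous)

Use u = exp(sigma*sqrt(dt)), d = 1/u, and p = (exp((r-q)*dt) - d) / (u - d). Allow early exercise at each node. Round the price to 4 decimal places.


Answer: Price = V(0,0) = 12.5012

Derivation:
dt = T/N = 0.500000
u = exp(sigma*sqrt(dt)) = 1.517695; d = 1/u = 0.658894
p = (exp((r-q)*dt) - d) / (u - d) = 0.391961
Discount per step: exp(-r*dt) = 0.994018
Stock lattice S(k, i) with i counting down-moves:
  k=0: S(0,0) = 48.2800
  k=1: S(1,0) = 73.2743; S(1,1) = 31.8114
  k=2: S(2,0) = 111.2081; S(2,1) = 48.2800; S(2,2) = 20.9603
  k=3: S(3,0) = 168.7801; S(3,1) = 73.2743; S(3,2) = 31.8114; S(3,3) = 13.8106
  k=4: S(4,0) = 256.1567; S(4,1) = 111.2081; S(4,2) = 48.2800; S(4,3) = 20.9603; S(4,4) = 9.0997
Terminal payoffs V(N, i) = max(K - S_T, 0):
  V(4,0) = 0.000000; V(4,1) = 0.000000; V(4,2) = 0.000000; V(4,3) = 22.809674; V(4,4) = 34.670264
Backward induction: V(k, i) = exp(-r*dt) * [p * V(k+1, i) + (1-p) * V(k+1, i+1)]; then take max(V_cont, immediate exercise) for American.
  V(3,0) = exp(-r*dt) * [p*0.000000 + (1-p)*0.000000] = 0.000000; exercise = 0.000000; V(3,0) = max -> 0.000000
  V(3,1) = exp(-r*dt) * [p*0.000000 + (1-p)*0.000000] = 0.000000; exercise = 0.000000; V(3,1) = max -> 0.000000
  V(3,2) = exp(-r*dt) * [p*0.000000 + (1-p)*22.809674] = 13.786216; exercise = 11.958610; V(3,2) = max -> 13.786216
  V(3,3) = exp(-r*dt) * [p*22.809674 + (1-p)*34.670264] = 29.841792; exercise = 29.959373; V(3,3) = max -> 29.959373
  V(2,0) = exp(-r*dt) * [p*0.000000 + (1-p)*0.000000] = 0.000000; exercise = 0.000000; V(2,0) = max -> 0.000000
  V(2,1) = exp(-r*dt) * [p*0.000000 + (1-p)*13.786216] = 8.332418; exercise = 0.000000; V(2,1) = max -> 8.332418
  V(2,2) = exp(-r*dt) * [p*13.786216 + (1-p)*29.959373] = 23.478837; exercise = 22.809674; V(2,2) = max -> 23.478837
  V(1,0) = exp(-r*dt) * [p*0.000000 + (1-p)*8.332418] = 5.036132; exercise = 0.000000; V(1,0) = max -> 5.036132
  V(1,1) = exp(-r*dt) * [p*8.332418 + (1-p)*23.478837] = 17.437101; exercise = 11.958610; V(1,1) = max -> 17.437101
  V(0,0) = exp(-r*dt) * [p*5.036132 + (1-p)*17.437101] = 12.501178; exercise = 0.000000; V(0,0) = max -> 12.501178


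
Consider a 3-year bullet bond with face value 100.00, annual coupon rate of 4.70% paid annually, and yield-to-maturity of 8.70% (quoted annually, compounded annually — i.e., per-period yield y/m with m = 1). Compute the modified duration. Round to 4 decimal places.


Answer: Modified duration = 2.6306

Derivation:
Coupon per period c = face * coupon_rate / m = 4.700000
Periods per year m = 1; per-period yield y/m = 0.087000
Number of cashflows N = 3
Cashflows (t years, CF_t, discount factor 1/(1+y/m)^(m*t), PV):
  t = 1.0000: CF_t = 4.700000, DF = 0.919963, PV = 4.323827
  t = 2.0000: CF_t = 4.700000, DF = 0.846332, PV = 3.977762
  t = 3.0000: CF_t = 104.700000, DF = 0.778595, PV = 81.518851
Price P = sum_t PV_t = 89.820440
First compute Macaulay numerator sum_t t * PV_t:
  t * PV_t at t = 1.0000: 4.323827
  t * PV_t at t = 2.0000: 7.955524
  t * PV_t at t = 3.0000: 244.556553
Macaulay duration D = 256.835903 / 89.820440 = 2.859437
Modified duration = D / (1 + y/m) = 2.859437 / (1 + 0.087000) = 2.630577


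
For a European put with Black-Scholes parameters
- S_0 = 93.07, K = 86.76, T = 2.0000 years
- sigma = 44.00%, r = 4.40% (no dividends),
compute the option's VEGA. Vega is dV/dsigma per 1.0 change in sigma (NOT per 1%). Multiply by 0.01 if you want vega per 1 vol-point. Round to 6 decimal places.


d1 = 0.5653739962; d2 = -0.0568799712
phi(d1) = 0.3400160655; exp(-qT) = 1.0000000000; exp(-rT) = 0.9157608767
Vega = S * exp(-qT) * phi(d1) * sqrt(T) = 93.0700 * 1.0000000000 * 0.3400160655 * 1.4142135624 = 44.753206

Answer: Vega = 44.753206


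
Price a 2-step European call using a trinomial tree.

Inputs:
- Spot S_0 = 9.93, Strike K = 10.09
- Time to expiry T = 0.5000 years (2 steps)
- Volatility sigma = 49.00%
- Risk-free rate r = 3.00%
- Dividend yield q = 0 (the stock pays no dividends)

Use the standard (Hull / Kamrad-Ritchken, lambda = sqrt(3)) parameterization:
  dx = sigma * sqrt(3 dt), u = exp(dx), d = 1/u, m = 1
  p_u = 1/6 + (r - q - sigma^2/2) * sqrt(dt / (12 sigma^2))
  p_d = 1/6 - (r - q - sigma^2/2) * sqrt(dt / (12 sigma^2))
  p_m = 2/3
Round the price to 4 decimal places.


Answer: Price = V(0,0) = 1.1904

Derivation:
dt = T/N = 0.250000; dx = sigma*sqrt(3*dt) = 0.424352
u = exp(dx) = 1.528600; d = 1/u = 0.654193
p_u = 0.140141, p_m = 0.666667, p_d = 0.193192
Discount per step: exp(-r*dt) = 0.992528
Stock lattice S(k, j) with j the centered position index:
  k=0: S(0,+0) = 9.9300
  k=1: S(1,-1) = 6.4961; S(1,+0) = 9.9300; S(1,+1) = 15.1790
  k=2: S(2,-2) = 4.2497; S(2,-1) = 6.4961; S(2,+0) = 9.9300; S(2,+1) = 15.1790; S(2,+2) = 23.2026
Terminal payoffs V(N, j) = max(S_T - K, 0):
  V(2,-2) = 0.000000; V(2,-1) = 0.000000; V(2,+0) = 0.000000; V(2,+1) = 5.089000; V(2,+2) = 13.112624
Backward induction: V(k, j) = exp(-r*dt) * [p_u * V(k+1, j+1) + p_m * V(k+1, j) + p_d * V(k+1, j-1)]
  V(1,-1) = exp(-r*dt) * [p_u*0.000000 + p_m*0.000000 + p_d*0.000000] = 0.000000
  V(1,+0) = exp(-r*dt) * [p_u*5.089000 + p_m*0.000000 + p_d*0.000000] = 0.707849
  V(1,+1) = exp(-r*dt) * [p_u*13.112624 + p_m*5.089000 + p_d*0.000000] = 5.191202
  V(0,+0) = exp(-r*dt) * [p_u*5.191202 + p_m*0.707849 + p_d*0.000000] = 1.190437


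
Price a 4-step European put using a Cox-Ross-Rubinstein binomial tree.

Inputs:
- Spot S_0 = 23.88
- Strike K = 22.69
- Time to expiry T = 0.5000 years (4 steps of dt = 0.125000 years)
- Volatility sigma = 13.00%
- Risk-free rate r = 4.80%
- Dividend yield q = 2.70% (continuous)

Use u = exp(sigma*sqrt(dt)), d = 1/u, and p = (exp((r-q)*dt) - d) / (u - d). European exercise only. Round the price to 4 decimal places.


dt = T/N = 0.125000
u = exp(sigma*sqrt(dt)) = 1.047035; d = 1/u = 0.955078
p = (exp((r-q)*dt) - d) / (u - d) = 0.517095
Discount per step: exp(-r*dt) = 0.994018
Stock lattice S(k, i) with i counting down-moves:
  k=0: S(0,0) = 23.8800
  k=1: S(1,0) = 25.0032; S(1,1) = 22.8073
  k=2: S(2,0) = 26.1792; S(2,1) = 23.8800; S(2,2) = 21.7827
  k=3: S(3,0) = 27.4105; S(3,1) = 25.0032; S(3,2) = 22.8073; S(3,3) = 20.8042
  k=4: S(4,0) = 28.6998; S(4,1) = 26.1792; S(4,2) = 23.8800; S(4,3) = 21.7827; S(4,4) = 19.8697
Terminal payoffs V(N, i) = max(K - S_T, 0):
  V(4,0) = 0.000000; V(4,1) = 0.000000; V(4,2) = 0.000000; V(4,3) = 0.907271; V(4,4) = 2.820348
Backward induction: V(k, i) = exp(-r*dt) * [p * V(k+1, i) + (1-p) * V(k+1, i+1)].
  V(3,0) = exp(-r*dt) * [p*0.000000 + (1-p)*0.000000] = 0.000000
  V(3,1) = exp(-r*dt) * [p*0.000000 + (1-p)*0.000000] = 0.000000
  V(3,2) = exp(-r*dt) * [p*0.000000 + (1-p)*0.907271] = 0.435505
  V(3,3) = exp(-r*dt) * [p*0.907271 + (1-p)*2.820348] = 1.820151
  V(2,0) = exp(-r*dt) * [p*0.000000 + (1-p)*0.000000] = 0.000000
  V(2,1) = exp(-r*dt) * [p*0.000000 + (1-p)*0.435505] = 0.209049
  V(2,2) = exp(-r*dt) * [p*0.435505 + (1-p)*1.820151] = 1.097552
  V(1,0) = exp(-r*dt) * [p*0.000000 + (1-p)*0.209049] = 0.100347
  V(1,1) = exp(-r*dt) * [p*0.209049 + (1-p)*1.097552] = 0.634294
  V(0,0) = exp(-r*dt) * [p*0.100347 + (1-p)*0.634294] = 0.356050

Answer: Price = V(0,0) = 0.3560


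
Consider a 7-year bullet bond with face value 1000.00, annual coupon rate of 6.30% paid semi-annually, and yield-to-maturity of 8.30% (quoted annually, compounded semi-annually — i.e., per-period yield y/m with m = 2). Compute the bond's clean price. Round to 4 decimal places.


Coupon per period c = face * coupon_rate / m = 31.500000
Periods per year m = 2; per-period yield y/m = 0.041500
Number of cashflows N = 14
Cashflows (t years, CF_t, discount factor 1/(1+y/m)^(m*t), PV):
  t = 0.5000: CF_t = 31.500000, DF = 0.960154, PV = 30.244839
  t = 1.0000: CF_t = 31.500000, DF = 0.921895, PV = 29.039692
  t = 1.5000: CF_t = 31.500000, DF = 0.885161, PV = 27.882565
  t = 2.0000: CF_t = 31.500000, DF = 0.849890, PV = 26.771546
  t = 2.5000: CF_t = 31.500000, DF = 0.816025, PV = 25.704797
  t = 3.0000: CF_t = 31.500000, DF = 0.783510, PV = 24.680554
  t = 3.5000: CF_t = 31.500000, DF = 0.752290, PV = 23.697124
  t = 4.0000: CF_t = 31.500000, DF = 0.722314, PV = 22.752879
  t = 4.5000: CF_t = 31.500000, DF = 0.693532, PV = 21.846259
  t = 5.0000: CF_t = 31.500000, DF = 0.665897, PV = 20.975765
  t = 5.5000: CF_t = 31.500000, DF = 0.639364, PV = 20.139957
  t = 6.0000: CF_t = 31.500000, DF = 0.613887, PV = 19.337453
  t = 6.5000: CF_t = 31.500000, DF = 0.589426, PV = 18.566925
  t = 7.0000: CF_t = 1031.500000, DF = 0.565940, PV = 583.766800
Price P = sum_t PV_t = 895.407157

Answer: Price = 895.4072


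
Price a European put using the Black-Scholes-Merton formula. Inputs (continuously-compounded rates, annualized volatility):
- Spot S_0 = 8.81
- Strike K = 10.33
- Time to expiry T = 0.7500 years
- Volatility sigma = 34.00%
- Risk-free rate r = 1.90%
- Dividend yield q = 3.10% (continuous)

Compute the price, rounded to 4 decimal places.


d1 = (ln(S/K) + (r - q + 0.5*sigma^2) * T) / (sigma * sqrt(T)) = -0.42389343
d2 = d1 - sigma * sqrt(T) = -0.71834207
exp(-rT) = 0.98585105; exp(-qT) = 0.97701820
P = K * exp(-rT) * N(-d2) - S_0 * exp(-qT) * N(-d1)
N(-d1) = 0.66417823; N(-d2) = 0.76372680
P = 10.3300 * 0.98585105 * 0.76372680 - 8.8100 * 0.97701820 * 0.66417823 = 2.0607

Answer: Price = 2.0607


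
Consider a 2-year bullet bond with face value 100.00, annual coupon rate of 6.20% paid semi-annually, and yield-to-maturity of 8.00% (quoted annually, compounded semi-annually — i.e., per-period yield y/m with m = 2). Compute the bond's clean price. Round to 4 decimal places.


Answer: Price = 96.7331

Derivation:
Coupon per period c = face * coupon_rate / m = 3.100000
Periods per year m = 2; per-period yield y/m = 0.040000
Number of cashflows N = 4
Cashflows (t years, CF_t, discount factor 1/(1+y/m)^(m*t), PV):
  t = 0.5000: CF_t = 3.100000, DF = 0.961538, PV = 2.980769
  t = 1.0000: CF_t = 3.100000, DF = 0.924556, PV = 2.866124
  t = 1.5000: CF_t = 3.100000, DF = 0.888996, PV = 2.755889
  t = 2.0000: CF_t = 103.100000, DF = 0.854804, PV = 88.130312
Price P = sum_t PV_t = 96.733094


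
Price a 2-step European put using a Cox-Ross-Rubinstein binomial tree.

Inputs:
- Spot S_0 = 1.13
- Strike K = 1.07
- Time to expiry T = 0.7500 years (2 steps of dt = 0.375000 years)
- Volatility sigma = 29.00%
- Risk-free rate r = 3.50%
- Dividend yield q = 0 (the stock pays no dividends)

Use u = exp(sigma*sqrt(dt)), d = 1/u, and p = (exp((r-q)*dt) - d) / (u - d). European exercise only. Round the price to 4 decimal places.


Answer: Price = V(0,0) = 0.0696

Derivation:
dt = T/N = 0.375000
u = exp(sigma*sqrt(dt)) = 1.194333; d = 1/u = 0.837287
p = (exp((r-q)*dt) - d) / (u - d) = 0.492722
Discount per step: exp(-r*dt) = 0.986961
Stock lattice S(k, i) with i counting down-moves:
  k=0: S(0,0) = 1.1300
  k=1: S(1,0) = 1.3496; S(1,1) = 0.9461
  k=2: S(2,0) = 1.6119; S(2,1) = 1.1300; S(2,2) = 0.7922
Terminal payoffs V(N, i) = max(K - S_T, 0):
  V(2,0) = 0.000000; V(2,1) = 0.000000; V(2,2) = 0.277813
Backward induction: V(k, i) = exp(-r*dt) * [p * V(k+1, i) + (1-p) * V(k+1, i+1)].
  V(1,0) = exp(-r*dt) * [p*0.000000 + (1-p)*0.000000] = 0.000000
  V(1,1) = exp(-r*dt) * [p*0.000000 + (1-p)*0.277813] = 0.139091
  V(0,0) = exp(-r*dt) * [p*0.000000 + (1-p)*0.139091] = 0.069638


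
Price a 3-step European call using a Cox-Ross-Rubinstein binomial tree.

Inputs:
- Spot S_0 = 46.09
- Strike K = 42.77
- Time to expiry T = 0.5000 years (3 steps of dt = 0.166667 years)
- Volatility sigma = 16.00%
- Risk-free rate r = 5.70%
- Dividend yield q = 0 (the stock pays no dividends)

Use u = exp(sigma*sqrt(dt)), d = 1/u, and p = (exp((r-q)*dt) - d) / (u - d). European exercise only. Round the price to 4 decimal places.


dt = T/N = 0.166667
u = exp(sigma*sqrt(dt)) = 1.067500; d = 1/u = 0.936768
p = (exp((r-q)*dt) - d) / (u - d) = 0.556690
Discount per step: exp(-r*dt) = 0.990545
Stock lattice S(k, i) with i counting down-moves:
  k=0: S(0,0) = 46.0900
  k=1: S(1,0) = 49.2011; S(1,1) = 43.1756
  k=2: S(2,0) = 52.5222; S(2,1) = 46.0900; S(2,2) = 40.4455
  k=3: S(3,0) = 56.0674; S(3,1) = 49.2011; S(3,2) = 43.1756; S(3,3) = 37.8881
Terminal payoffs V(N, i) = max(S_T - K, 0):
  V(3,0) = 13.297436; V(3,1) = 6.431088; V(3,2) = 0.405633; V(3,3) = 0.000000
Backward induction: V(k, i) = exp(-r*dt) * [p * V(k+1, i) + (1-p) * V(k+1, i+1)].
  V(2,0) = exp(-r*dt) * [p*13.297436 + (1-p)*6.431088] = 10.156566
  V(2,1) = exp(-r*dt) * [p*6.431088 + (1-p)*0.405633] = 3.724391
  V(2,2) = exp(-r*dt) * [p*0.405633 + (1-p)*0.000000] = 0.223677
  V(1,0) = exp(-r*dt) * [p*10.156566 + (1-p)*3.724391] = 7.236046
  V(1,1) = exp(-r*dt) * [p*3.724391 + (1-p)*0.223677] = 2.151947
  V(0,0) = exp(-r*dt) * [p*7.236046 + (1-p)*2.151947] = 4.935106

Answer: Price = V(0,0) = 4.9351


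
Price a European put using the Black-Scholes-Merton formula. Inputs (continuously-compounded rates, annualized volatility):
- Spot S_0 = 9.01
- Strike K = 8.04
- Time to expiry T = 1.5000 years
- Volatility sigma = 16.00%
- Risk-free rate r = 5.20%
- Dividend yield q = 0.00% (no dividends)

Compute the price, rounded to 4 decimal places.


Answer: Price = 0.1386

Derivation:
d1 = (ln(S/K) + (r - q + 0.5*sigma^2) * T) / (sigma * sqrt(T)) = 1.07729574
d2 = d1 - sigma * sqrt(T) = 0.88133656
exp(-rT) = 0.92496443; exp(-qT) = 1.00000000
P = K * exp(-rT) * N(-d2) - S_0 * exp(-qT) * N(-d1)
N(-d1) = 0.14067408; N(-d2) = 0.18906784
P = 8.0400 * 0.92496443 * 0.18906784 - 9.0100 * 1.00000000 * 0.14067408 = 0.1386


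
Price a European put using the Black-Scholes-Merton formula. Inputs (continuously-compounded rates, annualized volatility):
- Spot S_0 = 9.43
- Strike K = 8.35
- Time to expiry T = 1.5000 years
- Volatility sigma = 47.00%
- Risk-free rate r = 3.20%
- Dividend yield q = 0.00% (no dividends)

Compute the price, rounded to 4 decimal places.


d1 = (ln(S/K) + (r - q + 0.5*sigma^2) * T) / (sigma * sqrt(T)) = 0.58250874
d2 = d1 - sigma * sqrt(T) = 0.00687865
exp(-rT) = 0.95313379; exp(-qT) = 1.00000000
P = K * exp(-rT) * N(-d2) - S_0 * exp(-qT) * N(-d1)
N(-d1) = 0.28011203; N(-d2) = 0.49725584
P = 8.3500 * 0.95313379 * 0.49725584 - 9.4300 * 1.00000000 * 0.28011203 = 1.3160

Answer: Price = 1.3160
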